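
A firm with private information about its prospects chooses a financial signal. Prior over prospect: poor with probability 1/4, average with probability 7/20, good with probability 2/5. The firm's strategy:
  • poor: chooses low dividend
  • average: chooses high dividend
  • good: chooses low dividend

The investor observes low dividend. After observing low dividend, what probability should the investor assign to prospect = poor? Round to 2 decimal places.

0.38

Apply Bayes' rule using the sender's strategy as the likelihood.
P(low dividend) = (1/4)·1 + (7/20)·0 + (2/5)·1 = 13/20
P(poor | low dividend) = ((1/4)·1) / (13/20) = (1/4) / (13/20) = 5/13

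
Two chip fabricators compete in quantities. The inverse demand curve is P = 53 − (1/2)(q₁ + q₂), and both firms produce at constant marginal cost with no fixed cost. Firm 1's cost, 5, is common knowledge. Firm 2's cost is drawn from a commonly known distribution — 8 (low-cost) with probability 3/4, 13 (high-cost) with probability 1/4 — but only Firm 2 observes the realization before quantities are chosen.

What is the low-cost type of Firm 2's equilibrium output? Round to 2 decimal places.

Firm 2 with cost c maximizes (53 − (1/2)(q₁+q₂) − c)·q₂, giving q₂(c) = (53 − c − (1/2)q₁).
E[c₂] = 3/4·8 + 1/4·13 = 9.25
Firm 1's FOC against E[q₂] yields q₁ = (53 − 2·5 + E[c₂])/(3/2) = (53 − 10 + 9.25)/(3/2) = 34.8333.
q₂(low-cost) = (53 − 8 − (1/2)·34.8333) = 27.5833.

27.58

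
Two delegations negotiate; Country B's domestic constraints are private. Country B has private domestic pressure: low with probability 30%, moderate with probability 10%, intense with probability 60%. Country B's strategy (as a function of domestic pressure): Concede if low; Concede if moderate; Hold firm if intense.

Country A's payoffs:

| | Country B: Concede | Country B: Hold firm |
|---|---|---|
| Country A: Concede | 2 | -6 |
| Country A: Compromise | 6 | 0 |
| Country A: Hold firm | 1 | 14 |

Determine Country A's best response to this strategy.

Compute Country A's expected payoff for each action, taking the expectation over Country B's type.
E[Concede] = 0.3·(2) + 0.1·(2) + 0.6·(-6) = -2.8
E[Compromise] = 0.3·(6) + 0.1·(6) + 0.6·(0) = 2.4
E[Hold firm] = 0.3·(1) + 0.1·(1) + 0.6·(14) = 8.8
Best response: Hold firm (8.8 is the largest).

Hold firm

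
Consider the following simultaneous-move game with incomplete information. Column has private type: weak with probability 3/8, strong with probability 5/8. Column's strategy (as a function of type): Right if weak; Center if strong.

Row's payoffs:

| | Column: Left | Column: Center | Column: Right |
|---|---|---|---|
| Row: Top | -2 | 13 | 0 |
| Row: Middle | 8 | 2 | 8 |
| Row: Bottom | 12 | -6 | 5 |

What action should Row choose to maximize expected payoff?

Top

Compute Row's expected payoff for each action, taking the expectation over Column's type.
E[Top] = 3/8·(0) + 5/8·(13) = 65/8
E[Middle] = 3/8·(8) + 5/8·(2) = 17/4
E[Bottom] = 3/8·(5) + 5/8·(-6) = -15/8
Best response: Top (65/8 is the largest).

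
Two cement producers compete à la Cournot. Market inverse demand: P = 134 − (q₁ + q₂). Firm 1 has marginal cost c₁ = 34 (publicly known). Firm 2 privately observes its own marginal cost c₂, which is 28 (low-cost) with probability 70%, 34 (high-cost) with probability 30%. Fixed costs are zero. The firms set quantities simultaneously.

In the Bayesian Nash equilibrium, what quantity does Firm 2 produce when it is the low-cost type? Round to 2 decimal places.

Type-c best response for Firm 2: q₂(c) = (134 − c)/2 − q₁/2.
Firm 1 maximizes expected profit; its first-order condition is 134 − 2q₁ − E[q₂] − 34 = 0.
Substituting E[q₂] and solving: E[c₂] = 29.8, so q₁ = (134 − 2·34 + 29.8)/3 = 31.9333.
q₂(low-cost) = (134 − 28 − 31.9333)/2 = 37.0333.

37.03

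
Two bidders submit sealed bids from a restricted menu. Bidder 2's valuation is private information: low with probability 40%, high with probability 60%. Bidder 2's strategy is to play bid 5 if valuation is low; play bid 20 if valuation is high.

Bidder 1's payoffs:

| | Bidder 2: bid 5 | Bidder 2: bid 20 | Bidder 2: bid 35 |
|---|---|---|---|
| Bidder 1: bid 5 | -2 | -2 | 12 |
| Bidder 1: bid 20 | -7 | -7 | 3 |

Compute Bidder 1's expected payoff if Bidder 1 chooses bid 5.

-2

Take the expectation over Bidder 2's valuation, weighting each type's action by its prior probability.
E[bid 5] = 0.4·(-2) + 0.6·(-2) = (-0.8) + (-1.2) = -2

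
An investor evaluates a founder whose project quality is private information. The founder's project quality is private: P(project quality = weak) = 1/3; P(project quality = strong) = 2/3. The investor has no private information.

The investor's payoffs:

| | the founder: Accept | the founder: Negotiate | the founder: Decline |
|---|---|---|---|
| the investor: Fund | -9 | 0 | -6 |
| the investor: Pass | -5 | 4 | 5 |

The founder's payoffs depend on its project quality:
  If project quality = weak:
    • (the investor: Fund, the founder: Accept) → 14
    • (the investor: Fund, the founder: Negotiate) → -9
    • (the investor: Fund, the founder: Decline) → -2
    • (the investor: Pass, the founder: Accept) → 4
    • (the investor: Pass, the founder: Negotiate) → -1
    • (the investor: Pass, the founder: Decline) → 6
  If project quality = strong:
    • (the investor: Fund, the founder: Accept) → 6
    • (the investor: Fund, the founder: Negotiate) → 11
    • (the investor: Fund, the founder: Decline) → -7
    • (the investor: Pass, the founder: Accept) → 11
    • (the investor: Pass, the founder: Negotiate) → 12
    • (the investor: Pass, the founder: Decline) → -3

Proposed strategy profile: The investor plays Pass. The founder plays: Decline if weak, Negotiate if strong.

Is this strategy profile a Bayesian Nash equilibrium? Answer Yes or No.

Yes

The investor plays Pass: E[Pass] = 1/3·(5) + 2/3·(4) = 13/3; E[Fund] = -2. Best-responding. ✓
The founder (project quality weak), facing Pass: Accept gives 4, Negotiate gives -1, Decline gives 6. Proposed Decline is best. ✓
The founder (project quality strong), facing Pass: Accept gives 11, Negotiate gives 12, Decline gives -3. Proposed Negotiate is best. ✓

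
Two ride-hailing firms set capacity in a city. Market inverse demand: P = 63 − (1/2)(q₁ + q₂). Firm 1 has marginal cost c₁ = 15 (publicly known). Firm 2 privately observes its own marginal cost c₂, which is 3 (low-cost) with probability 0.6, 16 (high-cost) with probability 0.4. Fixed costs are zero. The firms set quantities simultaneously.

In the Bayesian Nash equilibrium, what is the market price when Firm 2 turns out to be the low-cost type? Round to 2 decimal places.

Type-c best response for Firm 2: q₂(c) = (63 − c) − q₁/2.
Firm 1 maximizes expected profit; its first-order condition is 63 − q₁ − (1/2)E[q₂] − 15 = 0.
Substituting E[q₂] and solving: E[c₂] = 8.2, so q₁ = (63 − 2·15 + 8.2)/(3/2) = 27.4667.
q₂(low-cost) = 46.2667, so P = 63 − (1/2)·(27.4667 + 46.2667) = 26.1333.

26.13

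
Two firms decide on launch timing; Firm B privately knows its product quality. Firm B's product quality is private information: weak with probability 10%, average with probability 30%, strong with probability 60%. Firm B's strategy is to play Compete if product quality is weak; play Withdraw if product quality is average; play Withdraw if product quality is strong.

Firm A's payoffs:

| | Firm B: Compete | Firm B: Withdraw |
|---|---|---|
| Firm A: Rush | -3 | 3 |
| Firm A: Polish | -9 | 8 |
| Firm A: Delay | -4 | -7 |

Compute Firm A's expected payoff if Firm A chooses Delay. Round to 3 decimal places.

-6.700

E[Delay] = 0.1·(-4) + 0.3·(-7) + 0.6·(-7) = (-0.4) + (-2.1) + (-4.2) = -6.7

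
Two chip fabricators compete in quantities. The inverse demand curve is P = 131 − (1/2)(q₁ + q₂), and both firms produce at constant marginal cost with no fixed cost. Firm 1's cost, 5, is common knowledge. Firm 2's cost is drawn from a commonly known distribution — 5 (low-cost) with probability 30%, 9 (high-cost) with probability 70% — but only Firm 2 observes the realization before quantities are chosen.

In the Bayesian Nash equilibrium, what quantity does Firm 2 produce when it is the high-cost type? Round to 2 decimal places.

79.07

Firm 2 with cost c maximizes (131 − (1/2)(q₁+q₂) − c)·q₂, giving q₂(c) = (131 − c − (1/2)q₁).
E[c₂] = 0.3·5 + 0.7·9 = 7.8
Firm 1's FOC against E[q₂] yields q₁ = (131 − 2·5 + E[c₂])/(3/2) = (131 − 10 + 7.8)/(3/2) = 85.8667.
q₂(high-cost) = (131 − 9 − (1/2)·85.8667) = 79.0667.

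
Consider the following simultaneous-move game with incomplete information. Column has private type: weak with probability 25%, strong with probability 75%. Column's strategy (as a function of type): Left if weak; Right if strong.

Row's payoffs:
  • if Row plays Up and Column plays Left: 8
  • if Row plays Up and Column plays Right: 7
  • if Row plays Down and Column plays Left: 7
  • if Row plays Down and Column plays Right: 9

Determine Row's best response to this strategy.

Down

E[Up] = 0.25·(8) + 0.75·(7) = 7.25
E[Down] = 0.25·(7) + 0.75·(9) = 8.5
Best response: Down (8.5 is the largest).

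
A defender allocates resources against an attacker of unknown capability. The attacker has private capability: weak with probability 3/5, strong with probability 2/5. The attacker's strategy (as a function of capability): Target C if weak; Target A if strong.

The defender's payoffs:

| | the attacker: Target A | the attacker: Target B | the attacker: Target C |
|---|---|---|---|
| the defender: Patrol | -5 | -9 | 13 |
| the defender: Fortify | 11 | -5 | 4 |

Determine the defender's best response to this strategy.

Compute the defender's expected payoff for each action, taking the expectation over the attacker's type.
E[Patrol] = 3/5·(13) + 2/5·(-5) = 29/5
E[Fortify] = 3/5·(4) + 2/5·(11) = 34/5
Best response: Fortify (34/5 is the largest).

Fortify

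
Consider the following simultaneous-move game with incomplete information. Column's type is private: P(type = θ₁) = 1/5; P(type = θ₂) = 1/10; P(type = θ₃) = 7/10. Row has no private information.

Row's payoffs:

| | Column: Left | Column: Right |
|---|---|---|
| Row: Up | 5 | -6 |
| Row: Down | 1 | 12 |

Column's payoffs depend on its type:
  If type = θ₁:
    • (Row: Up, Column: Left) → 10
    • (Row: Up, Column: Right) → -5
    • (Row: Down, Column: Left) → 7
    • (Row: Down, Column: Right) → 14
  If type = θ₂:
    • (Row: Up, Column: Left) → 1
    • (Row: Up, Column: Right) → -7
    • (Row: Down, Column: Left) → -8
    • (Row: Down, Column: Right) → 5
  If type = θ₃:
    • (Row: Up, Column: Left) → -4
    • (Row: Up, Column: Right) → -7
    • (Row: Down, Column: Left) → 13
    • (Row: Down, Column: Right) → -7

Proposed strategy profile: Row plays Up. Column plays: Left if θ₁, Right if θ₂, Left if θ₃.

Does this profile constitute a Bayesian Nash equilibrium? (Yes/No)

No

Row plays Up: E[Up] = 1/5·(5) + 1/10·(-6) + 7/10·(5) = 39/10; E[Down] = 21/10. Best-responding. ✓
Column (type θ₁), facing Up: Left gives 10, Right gives -5. Proposed Left is best. ✓
Column (type θ₂), facing Up: Left gives 1, Right gives -7. Proposed Right is not best — profitable deviation exists. ✗
Column (type θ₃), facing Up: Left gives -4, Right gives -7. Proposed Left is best. ✓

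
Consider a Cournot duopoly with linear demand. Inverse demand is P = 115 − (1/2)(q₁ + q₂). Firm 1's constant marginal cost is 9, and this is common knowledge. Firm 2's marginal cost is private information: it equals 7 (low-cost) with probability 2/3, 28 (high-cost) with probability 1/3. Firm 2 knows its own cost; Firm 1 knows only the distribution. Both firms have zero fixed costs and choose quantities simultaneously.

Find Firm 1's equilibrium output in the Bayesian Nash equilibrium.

Firm 2 with cost c maximizes (115 − (1/2)(q₁+q₂) − c)·q₂, giving q₂(c) = (115 − c − (1/2)q₁).
E[c₂] = 2/3·7 + 1/3·28 = 14
Firm 1's FOC against E[q₂] yields q₁ = (115 − 2·9 + E[c₂])/(3/2) = (115 − 18 + 14)/(3/2) = 74.

74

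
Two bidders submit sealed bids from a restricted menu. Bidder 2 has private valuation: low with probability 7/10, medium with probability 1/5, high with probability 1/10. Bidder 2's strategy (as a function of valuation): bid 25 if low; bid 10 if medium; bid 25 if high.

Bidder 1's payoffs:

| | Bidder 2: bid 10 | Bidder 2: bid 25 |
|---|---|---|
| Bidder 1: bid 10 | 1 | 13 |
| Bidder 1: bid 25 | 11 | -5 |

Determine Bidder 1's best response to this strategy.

E[bid 10] = 7/10·(13) + 1/5·(1) + 1/10·(13) = 53/5
E[bid 25] = 7/10·(-5) + 1/5·(11) + 1/10·(-5) = -9/5
Best response: bid 10 (53/5 is the largest).

bid 10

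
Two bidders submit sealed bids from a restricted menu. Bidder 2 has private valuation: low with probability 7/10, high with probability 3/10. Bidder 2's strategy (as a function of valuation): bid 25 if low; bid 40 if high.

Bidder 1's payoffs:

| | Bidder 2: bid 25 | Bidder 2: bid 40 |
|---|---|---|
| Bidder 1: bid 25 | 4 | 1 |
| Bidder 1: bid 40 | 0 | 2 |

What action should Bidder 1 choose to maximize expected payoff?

E[bid 25] = 7/10·(4) + 3/10·(1) = 31/10
E[bid 40] = 7/10·(0) + 3/10·(2) = 3/5
Best response: bid 25 (31/10 is the largest).

bid 25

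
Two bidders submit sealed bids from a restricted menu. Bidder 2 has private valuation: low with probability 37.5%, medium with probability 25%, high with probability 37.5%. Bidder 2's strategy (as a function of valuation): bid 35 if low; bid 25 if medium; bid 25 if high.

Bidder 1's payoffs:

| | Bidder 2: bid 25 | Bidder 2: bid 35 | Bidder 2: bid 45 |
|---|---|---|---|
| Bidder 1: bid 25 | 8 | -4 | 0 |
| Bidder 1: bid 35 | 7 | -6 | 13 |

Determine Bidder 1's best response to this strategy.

Compute Bidder 1's expected payoff for each action, taking the expectation over Bidder 2's type.
E[bid 25] = 0.375·(-4) + 0.25·(8) + 0.375·(8) = 3.5
E[bid 35] = 0.375·(-6) + 0.25·(7) + 0.375·(7) = 2.125
Best response: bid 25 (3.5 is the largest).

bid 25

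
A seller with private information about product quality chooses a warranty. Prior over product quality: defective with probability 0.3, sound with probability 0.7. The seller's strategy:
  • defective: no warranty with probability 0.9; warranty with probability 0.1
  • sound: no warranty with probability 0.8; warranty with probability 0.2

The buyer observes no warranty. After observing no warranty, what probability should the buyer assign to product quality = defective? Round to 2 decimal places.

P(no warranty) = 0.3·0.9 + 0.7·0.8 = 0.83
P(defective | no warranty) = (0.3·0.9) / 0.83 = 0.27 / 0.83 = 0.325301

0.33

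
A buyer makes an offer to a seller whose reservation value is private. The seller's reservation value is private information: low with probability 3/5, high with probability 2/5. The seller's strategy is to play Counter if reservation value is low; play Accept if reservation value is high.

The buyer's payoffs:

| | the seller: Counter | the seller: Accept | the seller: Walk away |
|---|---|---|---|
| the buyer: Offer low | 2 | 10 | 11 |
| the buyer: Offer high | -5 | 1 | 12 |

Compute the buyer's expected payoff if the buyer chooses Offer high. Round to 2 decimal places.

E[Offer high] = 3/5·(-5) + 2/5·1 = (-3) + 2/5 = -13/5

-2.60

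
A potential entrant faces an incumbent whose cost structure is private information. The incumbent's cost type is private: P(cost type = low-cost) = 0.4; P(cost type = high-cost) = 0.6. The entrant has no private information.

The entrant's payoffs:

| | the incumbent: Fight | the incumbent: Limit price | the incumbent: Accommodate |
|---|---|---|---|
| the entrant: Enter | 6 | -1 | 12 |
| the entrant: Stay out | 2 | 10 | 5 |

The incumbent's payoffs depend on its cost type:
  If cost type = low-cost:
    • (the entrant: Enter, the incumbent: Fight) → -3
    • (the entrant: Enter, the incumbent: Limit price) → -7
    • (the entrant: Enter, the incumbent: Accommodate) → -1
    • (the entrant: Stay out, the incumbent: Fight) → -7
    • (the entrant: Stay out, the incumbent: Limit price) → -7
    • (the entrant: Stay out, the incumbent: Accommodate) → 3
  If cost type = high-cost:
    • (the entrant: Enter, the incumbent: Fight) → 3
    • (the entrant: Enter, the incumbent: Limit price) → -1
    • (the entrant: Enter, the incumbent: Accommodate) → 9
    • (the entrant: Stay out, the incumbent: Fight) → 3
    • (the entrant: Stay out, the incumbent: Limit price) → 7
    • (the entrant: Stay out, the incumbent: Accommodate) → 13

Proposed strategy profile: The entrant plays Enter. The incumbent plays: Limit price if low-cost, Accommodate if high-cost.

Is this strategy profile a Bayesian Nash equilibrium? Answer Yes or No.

The entrant plays Enter: E[Enter] = 0.4·(-1) + 0.6·(12) = 6.8; E[Stay out] = 7. Not best-responding. ✗
The incumbent (cost type low-cost), facing Enter: Fight gives -3, Limit price gives -7, Accommodate gives -1. Proposed Limit price is not best — profitable deviation exists. ✗
The incumbent (cost type high-cost), facing Enter: Fight gives 3, Limit price gives -1, Accommodate gives 9. Proposed Accommodate is best. ✓

No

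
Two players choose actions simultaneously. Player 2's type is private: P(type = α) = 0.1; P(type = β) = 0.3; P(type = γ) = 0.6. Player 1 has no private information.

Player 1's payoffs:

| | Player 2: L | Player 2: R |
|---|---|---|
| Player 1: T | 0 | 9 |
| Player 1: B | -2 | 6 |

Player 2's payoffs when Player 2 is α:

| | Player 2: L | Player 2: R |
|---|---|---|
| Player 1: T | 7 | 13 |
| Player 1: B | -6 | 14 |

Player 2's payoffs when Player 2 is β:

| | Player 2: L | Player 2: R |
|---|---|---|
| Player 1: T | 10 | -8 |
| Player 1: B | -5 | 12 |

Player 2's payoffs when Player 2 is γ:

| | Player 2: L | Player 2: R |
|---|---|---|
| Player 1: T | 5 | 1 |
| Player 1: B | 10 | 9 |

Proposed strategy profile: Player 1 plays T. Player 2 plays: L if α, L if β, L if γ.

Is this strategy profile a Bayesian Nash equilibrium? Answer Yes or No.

Player 1 plays T: E[T] = 0.1·(0) + 0.3·(0) + 0.6·(0) = 0; E[B] = -2. Best-responding. ✓
Player 2 (type α), facing T: L gives 7, R gives 13. Proposed L is not best — profitable deviation exists. ✗
Player 2 (type β), facing T: L gives 10, R gives -8. Proposed L is best. ✓
Player 2 (type γ), facing T: L gives 5, R gives 1. Proposed L is best. ✓

No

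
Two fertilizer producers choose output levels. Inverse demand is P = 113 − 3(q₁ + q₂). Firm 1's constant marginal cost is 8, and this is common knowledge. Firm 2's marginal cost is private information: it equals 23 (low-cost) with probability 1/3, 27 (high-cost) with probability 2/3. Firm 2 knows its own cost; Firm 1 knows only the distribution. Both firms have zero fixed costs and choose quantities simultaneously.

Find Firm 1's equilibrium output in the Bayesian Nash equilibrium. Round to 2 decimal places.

13.63

Firm 2 with cost c maximizes (113 − 3(q₁+q₂) − c)·q₂, giving q₂(c) = (113 − c − 3q₁)/6.
E[c₂] = 1/3·23 + 2/3·27 = 25.6667
Firm 1's FOC against E[q₂] yields q₁ = (113 − 2·8 + E[c₂])/9 = (113 − 16 + 25.6667)/9 = 13.6296.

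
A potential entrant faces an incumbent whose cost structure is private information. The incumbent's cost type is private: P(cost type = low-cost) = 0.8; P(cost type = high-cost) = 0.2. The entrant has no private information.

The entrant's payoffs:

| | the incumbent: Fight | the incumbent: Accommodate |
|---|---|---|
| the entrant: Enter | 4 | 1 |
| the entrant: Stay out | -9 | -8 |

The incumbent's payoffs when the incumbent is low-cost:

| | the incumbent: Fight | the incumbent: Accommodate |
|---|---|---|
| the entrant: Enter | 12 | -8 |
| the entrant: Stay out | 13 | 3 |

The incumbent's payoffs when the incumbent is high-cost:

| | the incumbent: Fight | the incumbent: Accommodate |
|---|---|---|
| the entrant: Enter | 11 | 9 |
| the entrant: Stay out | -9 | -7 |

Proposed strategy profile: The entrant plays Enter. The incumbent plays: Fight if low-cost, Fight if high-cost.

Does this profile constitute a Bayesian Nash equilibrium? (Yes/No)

The entrant plays Enter: E[Enter] = 0.8·(4) + 0.2·(4) = 4; E[Stay out] = -9. Best-responding. ✓
The incumbent (cost type low-cost), facing Enter: Fight gives 12, Accommodate gives -8. Proposed Fight is best. ✓
The incumbent (cost type high-cost), facing Enter: Fight gives 11, Accommodate gives 9. Proposed Fight is best. ✓

Yes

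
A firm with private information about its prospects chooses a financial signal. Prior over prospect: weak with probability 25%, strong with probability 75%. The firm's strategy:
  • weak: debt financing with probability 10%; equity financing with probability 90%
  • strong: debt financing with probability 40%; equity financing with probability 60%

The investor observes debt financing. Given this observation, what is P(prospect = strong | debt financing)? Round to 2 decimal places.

0.92

Apply Bayes' rule using the sender's strategy as the likelihood.
P(debt financing) = 0.25·0.1 + 0.75·0.4 = 0.325
P(strong | debt financing) = (0.75·0.4) / 0.325 = 0.3 / 0.325 = 0.923077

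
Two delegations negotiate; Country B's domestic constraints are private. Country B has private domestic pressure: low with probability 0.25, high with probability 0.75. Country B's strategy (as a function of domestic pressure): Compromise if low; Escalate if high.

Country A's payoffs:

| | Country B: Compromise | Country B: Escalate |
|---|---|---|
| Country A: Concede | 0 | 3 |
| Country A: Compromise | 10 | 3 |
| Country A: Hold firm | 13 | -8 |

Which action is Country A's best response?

Compute Country A's expected payoff for each action, taking the expectation over Country B's type.
E[Concede] = 0.25·(0) + 0.75·(3) = 2.25
E[Compromise] = 0.25·(10) + 0.75·(3) = 4.75
E[Hold firm] = 0.25·(13) + 0.75·(-8) = -2.75
Best response: Compromise (4.75 is the largest).

Compromise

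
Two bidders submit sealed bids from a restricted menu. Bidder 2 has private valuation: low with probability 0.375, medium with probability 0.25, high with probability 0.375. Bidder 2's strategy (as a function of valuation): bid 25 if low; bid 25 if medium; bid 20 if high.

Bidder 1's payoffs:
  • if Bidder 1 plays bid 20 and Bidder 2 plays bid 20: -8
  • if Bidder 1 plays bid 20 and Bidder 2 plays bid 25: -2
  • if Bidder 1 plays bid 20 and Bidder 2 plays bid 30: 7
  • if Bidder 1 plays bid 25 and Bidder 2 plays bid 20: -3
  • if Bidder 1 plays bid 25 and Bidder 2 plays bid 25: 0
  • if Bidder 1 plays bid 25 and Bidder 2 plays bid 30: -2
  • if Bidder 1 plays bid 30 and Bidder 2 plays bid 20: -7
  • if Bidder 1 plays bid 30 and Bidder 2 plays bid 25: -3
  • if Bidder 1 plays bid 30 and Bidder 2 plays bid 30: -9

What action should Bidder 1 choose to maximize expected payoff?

bid 25

E[bid 20] = 0.375·(-2) + 0.25·(-2) + 0.375·(-8) = -4.25
E[bid 25] = 0.375·(0) + 0.25·(0) + 0.375·(-3) = -1.125
E[bid 30] = 0.375·(-3) + 0.25·(-3) + 0.375·(-7) = -4.5
Best response: bid 25 (-1.125 is the largest).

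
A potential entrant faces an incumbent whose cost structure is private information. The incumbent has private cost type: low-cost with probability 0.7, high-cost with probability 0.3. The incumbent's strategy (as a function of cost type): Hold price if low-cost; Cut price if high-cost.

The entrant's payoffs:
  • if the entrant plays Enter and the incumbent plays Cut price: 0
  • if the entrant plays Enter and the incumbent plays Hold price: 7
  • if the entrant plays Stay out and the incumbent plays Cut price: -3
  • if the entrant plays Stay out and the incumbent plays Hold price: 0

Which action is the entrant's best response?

E[Enter] = 0.7·(7) + 0.3·(0) = 4.9
E[Stay out] = 0.7·(0) + 0.3·(-3) = -0.9
Best response: Enter (4.9 is the largest).

Enter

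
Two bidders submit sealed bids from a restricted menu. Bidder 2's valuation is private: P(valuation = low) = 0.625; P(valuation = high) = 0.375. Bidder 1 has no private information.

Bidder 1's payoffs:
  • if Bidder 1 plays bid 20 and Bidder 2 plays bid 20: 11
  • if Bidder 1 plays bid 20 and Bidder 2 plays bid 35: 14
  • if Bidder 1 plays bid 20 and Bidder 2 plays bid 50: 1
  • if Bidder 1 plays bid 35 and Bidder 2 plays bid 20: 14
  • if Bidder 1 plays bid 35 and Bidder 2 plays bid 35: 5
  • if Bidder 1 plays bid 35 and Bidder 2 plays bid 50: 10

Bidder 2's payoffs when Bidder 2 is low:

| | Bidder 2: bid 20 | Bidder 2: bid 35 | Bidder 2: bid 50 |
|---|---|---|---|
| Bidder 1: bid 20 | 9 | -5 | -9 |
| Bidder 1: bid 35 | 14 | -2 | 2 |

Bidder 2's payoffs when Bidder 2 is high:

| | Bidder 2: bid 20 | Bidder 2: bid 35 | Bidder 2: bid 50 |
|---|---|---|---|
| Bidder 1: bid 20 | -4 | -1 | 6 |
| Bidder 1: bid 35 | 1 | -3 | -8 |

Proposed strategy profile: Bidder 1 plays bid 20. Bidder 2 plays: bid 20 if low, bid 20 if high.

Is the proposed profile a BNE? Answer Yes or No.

A profile is a BNE iff every type of every player is best-responding given beliefs about the other side.
Bidder 1 plays bid 20: E[bid 20] = 0.625·(11) + 0.375·(11) = 11; E[bid 35] = 14. Not best-responding. ✗
Bidder 2 (valuation low), facing bid 20: bid 20 gives 9, bid 35 gives -5, bid 50 gives -9. Proposed bid 20 is best. ✓
Bidder 2 (valuation high), facing bid 20: bid 20 gives -4, bid 35 gives -1, bid 50 gives 6. Proposed bid 20 is not best — profitable deviation exists. ✗

No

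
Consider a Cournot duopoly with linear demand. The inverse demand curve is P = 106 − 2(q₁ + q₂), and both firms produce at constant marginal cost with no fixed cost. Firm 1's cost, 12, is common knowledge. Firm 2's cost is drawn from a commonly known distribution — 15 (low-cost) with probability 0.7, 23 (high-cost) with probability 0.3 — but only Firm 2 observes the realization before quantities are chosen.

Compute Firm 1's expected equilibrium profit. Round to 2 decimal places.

548.91

Type-c best response for Firm 2: q₂(c) = (106 − c)/4 − q₁/2.
Firm 1 maximizes expected profit; its first-order condition is 106 − 4q₁ − 2E[q₂] − 12 = 0.
Substituting E[q₂] and solving: E[c₂] = 17.4, so q₁ = (106 − 2·12 + 17.4)/6 = 16.5667.
E[P] = 106 − 2·(q₁ + E[q₂]) = 45.1333; Firm 1's expected profit = (E[P] − 12)·q₁ = (45.1333 − 12)·16.5667 = 548.909.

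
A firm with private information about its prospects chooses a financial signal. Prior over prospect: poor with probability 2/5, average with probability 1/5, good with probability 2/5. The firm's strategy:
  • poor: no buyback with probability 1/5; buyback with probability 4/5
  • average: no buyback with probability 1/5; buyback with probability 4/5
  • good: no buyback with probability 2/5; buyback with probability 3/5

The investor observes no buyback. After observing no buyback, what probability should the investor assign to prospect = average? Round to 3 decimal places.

0.143

Apply Bayes' rule using the sender's strategy as the likelihood.
P(no buyback) = (2/5)·(1/5) + (1/5)·(1/5) + (2/5)·(2/5) = 7/25
P(average | no buyback) = ((1/5)·(1/5)) / (7/25) = (1/25) / (7/25) = 1/7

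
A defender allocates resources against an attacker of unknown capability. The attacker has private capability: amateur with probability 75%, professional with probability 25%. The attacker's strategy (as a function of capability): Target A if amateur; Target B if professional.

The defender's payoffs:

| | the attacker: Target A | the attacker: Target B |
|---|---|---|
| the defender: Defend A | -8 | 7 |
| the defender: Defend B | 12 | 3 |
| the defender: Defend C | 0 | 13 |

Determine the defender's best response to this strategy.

Defend B

E[Defend A] = 0.75·(-8) + 0.25·(7) = -4.25
E[Defend B] = 0.75·(12) + 0.25·(3) = 9.75
E[Defend C] = 0.75·(0) + 0.25·(13) = 3.25
Best response: Defend B (9.75 is the largest).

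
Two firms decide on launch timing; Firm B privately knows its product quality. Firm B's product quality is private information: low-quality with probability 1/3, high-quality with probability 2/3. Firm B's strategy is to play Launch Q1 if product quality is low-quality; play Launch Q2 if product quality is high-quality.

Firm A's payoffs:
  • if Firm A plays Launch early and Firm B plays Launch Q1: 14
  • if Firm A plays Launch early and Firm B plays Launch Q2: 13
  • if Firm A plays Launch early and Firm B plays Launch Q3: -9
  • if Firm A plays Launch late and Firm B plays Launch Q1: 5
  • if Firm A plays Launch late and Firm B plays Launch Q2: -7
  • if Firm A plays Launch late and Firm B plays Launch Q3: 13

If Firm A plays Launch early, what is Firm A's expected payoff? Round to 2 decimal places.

13.33

Take the expectation over Firm B's product quality, weighting each type's action by its prior probability.
E[Launch early] = 1/3·14 + 2/3·13 = 14/3 + 26/3 = 40/3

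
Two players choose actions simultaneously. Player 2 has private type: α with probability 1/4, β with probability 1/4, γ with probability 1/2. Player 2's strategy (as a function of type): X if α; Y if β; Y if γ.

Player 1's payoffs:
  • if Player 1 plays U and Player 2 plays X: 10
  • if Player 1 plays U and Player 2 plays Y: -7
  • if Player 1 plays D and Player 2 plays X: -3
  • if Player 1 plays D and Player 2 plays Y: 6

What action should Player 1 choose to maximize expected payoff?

D

E[U] = 1/4·(10) + 1/4·(-7) + 1/2·(-7) = -11/4
E[D] = 1/4·(-3) + 1/4·(6) + 1/2·(6) = 15/4
Best response: D (15/4 is the largest).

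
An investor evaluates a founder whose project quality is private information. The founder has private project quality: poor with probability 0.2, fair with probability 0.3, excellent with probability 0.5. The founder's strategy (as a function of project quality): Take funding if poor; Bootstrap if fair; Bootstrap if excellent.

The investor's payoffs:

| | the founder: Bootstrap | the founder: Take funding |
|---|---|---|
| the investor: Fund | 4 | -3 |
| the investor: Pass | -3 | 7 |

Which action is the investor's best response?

E[Fund] = 0.2·(-3) + 0.3·(4) + 0.5·(4) = 2.6
E[Pass] = 0.2·(7) + 0.3·(-3) + 0.5·(-3) = -1
Best response: Fund (2.6 is the largest).

Fund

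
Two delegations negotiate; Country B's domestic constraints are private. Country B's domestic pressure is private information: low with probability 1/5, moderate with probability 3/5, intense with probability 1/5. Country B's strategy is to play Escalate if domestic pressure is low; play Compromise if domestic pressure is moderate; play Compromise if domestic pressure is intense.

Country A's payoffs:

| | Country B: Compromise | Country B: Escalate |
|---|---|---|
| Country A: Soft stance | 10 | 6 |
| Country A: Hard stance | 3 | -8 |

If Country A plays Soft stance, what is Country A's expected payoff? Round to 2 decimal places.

E[Soft stance] = 1/5·6 + 3/5·10 + 1/5·10 = 6/5 + 6 + 2 = 46/5

9.20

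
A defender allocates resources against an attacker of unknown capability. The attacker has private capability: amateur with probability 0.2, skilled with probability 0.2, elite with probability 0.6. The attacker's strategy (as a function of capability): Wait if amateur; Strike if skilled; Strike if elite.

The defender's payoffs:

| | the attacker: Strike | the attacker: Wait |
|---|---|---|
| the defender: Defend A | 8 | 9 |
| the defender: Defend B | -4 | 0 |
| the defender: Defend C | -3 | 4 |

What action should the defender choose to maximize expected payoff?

Defend A

E[Defend A] = 0.2·(9) + 0.2·(8) + 0.6·(8) = 8.2
E[Defend B] = 0.2·(0) + 0.2·(-4) + 0.6·(-4) = -3.2
E[Defend C] = 0.2·(4) + 0.2·(-3) + 0.6·(-3) = -1.6
Best response: Defend A (8.2 is the largest).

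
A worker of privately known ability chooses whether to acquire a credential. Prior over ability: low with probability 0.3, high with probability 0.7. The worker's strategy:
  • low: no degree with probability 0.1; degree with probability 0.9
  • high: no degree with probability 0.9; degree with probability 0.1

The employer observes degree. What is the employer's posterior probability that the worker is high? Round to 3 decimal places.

P(degree) = 0.3·0.9 + 0.7·0.1 = 0.34
P(high | degree) = (0.7·0.1) / 0.34 = 0.07 / 0.34 = 0.205882

0.206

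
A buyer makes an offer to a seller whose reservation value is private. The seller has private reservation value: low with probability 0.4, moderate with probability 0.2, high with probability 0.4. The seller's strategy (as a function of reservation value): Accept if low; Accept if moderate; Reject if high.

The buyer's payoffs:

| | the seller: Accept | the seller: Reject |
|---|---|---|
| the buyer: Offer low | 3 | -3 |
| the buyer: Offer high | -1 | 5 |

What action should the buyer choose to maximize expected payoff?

Compute the buyer's expected payoff for each action, taking the expectation over the seller's type.
E[Offer low] = 0.4·(3) + 0.2·(3) + 0.4·(-3) = 0.6
E[Offer high] = 0.4·(-1) + 0.2·(-1) + 0.4·(5) = 1.4
Best response: Offer high (1.4 is the largest).

Offer high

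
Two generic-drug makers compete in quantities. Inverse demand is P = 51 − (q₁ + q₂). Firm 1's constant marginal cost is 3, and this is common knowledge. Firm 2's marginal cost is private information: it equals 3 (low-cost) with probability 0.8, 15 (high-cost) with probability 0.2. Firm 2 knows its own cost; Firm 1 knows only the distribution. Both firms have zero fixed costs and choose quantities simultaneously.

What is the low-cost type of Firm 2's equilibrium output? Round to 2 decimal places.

15.60

Firm 2 with cost c maximizes (51 − (q₁+q₂) − c)·q₂, giving q₂(c) = (51 − c − q₁)/2.
E[c₂] = 0.8·3 + 0.2·15 = 5.4
Firm 1's FOC against E[q₂] yields q₁ = (51 − 2·3 + E[c₂])/3 = (51 − 6 + 5.4)/3 = 16.8.
q₂(low-cost) = (51 − 3 − 16.8)/2 = 15.6.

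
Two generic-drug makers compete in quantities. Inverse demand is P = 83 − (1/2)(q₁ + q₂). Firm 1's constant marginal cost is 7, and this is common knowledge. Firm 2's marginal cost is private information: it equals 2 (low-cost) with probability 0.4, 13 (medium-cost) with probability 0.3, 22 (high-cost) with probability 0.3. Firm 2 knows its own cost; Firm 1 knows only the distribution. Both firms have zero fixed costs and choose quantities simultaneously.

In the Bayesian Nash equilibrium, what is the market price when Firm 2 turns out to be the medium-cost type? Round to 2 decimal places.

Type-c best response for Firm 2: q₂(c) = (83 − c) − q₁/2.
Firm 1 maximizes expected profit; its first-order condition is 83 − q₁ − (1/2)E[q₂] − 7 = 0.
Substituting E[q₂] and solving: E[c₂] = 11.3, so q₁ = (83 − 2·7 + 11.3)/(3/2) = 53.5333.
q₂(medium-cost) = 43.2333, so P = 83 − (1/2)·(53.5333 + 43.2333) = 34.6167.

34.62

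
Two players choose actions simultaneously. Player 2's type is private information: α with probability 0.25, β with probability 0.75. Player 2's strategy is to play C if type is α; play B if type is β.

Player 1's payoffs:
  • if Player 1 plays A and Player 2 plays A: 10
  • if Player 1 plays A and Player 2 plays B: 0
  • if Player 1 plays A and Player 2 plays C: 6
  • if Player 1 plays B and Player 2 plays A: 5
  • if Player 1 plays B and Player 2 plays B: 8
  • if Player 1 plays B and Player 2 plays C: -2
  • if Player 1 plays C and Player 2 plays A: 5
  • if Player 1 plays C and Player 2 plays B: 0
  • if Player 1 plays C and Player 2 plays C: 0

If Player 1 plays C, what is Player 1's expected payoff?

E[C] = 0.25·0 + 0.75·0 = 0 + 0 = 0

0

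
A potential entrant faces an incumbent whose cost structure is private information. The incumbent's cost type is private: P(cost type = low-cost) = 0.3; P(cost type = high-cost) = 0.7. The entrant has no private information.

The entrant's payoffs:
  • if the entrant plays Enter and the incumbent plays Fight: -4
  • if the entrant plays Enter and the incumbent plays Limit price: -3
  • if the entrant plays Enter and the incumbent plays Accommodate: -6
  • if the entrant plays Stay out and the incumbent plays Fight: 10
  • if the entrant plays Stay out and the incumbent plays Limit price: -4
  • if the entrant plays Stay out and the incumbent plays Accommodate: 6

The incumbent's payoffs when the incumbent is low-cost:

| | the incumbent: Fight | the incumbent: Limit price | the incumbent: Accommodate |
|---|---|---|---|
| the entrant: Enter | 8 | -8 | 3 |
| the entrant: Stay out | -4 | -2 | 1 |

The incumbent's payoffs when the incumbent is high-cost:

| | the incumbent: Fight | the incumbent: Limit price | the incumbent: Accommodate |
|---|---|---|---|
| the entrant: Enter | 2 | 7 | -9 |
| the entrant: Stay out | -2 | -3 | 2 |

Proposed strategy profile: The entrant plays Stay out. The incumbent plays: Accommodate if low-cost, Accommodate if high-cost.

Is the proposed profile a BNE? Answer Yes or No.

Yes

The entrant plays Stay out: E[Stay out] = 0.3·(6) + 0.7·(6) = 6; E[Enter] = -6. Best-responding. ✓
The incumbent (cost type low-cost), facing Stay out: Fight gives -4, Limit price gives -2, Accommodate gives 1. Proposed Accommodate is best. ✓
The incumbent (cost type high-cost), facing Stay out: Fight gives -2, Limit price gives -3, Accommodate gives 2. Proposed Accommodate is best. ✓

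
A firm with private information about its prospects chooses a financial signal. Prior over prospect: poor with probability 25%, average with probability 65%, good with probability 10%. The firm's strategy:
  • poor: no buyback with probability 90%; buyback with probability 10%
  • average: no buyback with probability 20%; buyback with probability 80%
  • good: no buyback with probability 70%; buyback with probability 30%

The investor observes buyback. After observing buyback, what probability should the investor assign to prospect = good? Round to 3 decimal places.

0.052

P(buyback) = 0.25·0.1 + 0.65·0.8 + 0.1·0.3 = 0.575
P(good | buyback) = (0.1·0.3) / 0.575 = 0.03 / 0.575 = 0.0521739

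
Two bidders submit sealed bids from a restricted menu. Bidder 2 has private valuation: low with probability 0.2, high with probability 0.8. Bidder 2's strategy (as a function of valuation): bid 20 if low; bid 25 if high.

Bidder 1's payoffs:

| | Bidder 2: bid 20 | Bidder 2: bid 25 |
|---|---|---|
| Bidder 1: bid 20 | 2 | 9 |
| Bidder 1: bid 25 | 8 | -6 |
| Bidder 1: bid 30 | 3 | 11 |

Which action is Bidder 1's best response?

E[bid 20] = 0.2·(2) + 0.8·(9) = 7.6
E[bid 25] = 0.2·(8) + 0.8·(-6) = -3.2
E[bid 30] = 0.2·(3) + 0.8·(11) = 9.4
Best response: bid 30 (9.4 is the largest).

bid 30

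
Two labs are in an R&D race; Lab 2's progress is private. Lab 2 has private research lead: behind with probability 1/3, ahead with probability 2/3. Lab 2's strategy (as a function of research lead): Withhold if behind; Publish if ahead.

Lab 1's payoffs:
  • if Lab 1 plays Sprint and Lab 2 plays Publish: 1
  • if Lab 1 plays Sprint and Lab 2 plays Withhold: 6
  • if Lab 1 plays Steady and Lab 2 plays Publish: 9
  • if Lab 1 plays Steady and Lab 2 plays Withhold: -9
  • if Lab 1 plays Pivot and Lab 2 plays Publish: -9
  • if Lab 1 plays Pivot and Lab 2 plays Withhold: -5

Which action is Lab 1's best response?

Steady

Compute Lab 1's expected payoff for each action, taking the expectation over Lab 2's type.
E[Sprint] = 1/3·(6) + 2/3·(1) = 8/3
E[Steady] = 1/3·(-9) + 2/3·(9) = 3
E[Pivot] = 1/3·(-5) + 2/3·(-9) = -23/3
Best response: Steady (3 is the largest).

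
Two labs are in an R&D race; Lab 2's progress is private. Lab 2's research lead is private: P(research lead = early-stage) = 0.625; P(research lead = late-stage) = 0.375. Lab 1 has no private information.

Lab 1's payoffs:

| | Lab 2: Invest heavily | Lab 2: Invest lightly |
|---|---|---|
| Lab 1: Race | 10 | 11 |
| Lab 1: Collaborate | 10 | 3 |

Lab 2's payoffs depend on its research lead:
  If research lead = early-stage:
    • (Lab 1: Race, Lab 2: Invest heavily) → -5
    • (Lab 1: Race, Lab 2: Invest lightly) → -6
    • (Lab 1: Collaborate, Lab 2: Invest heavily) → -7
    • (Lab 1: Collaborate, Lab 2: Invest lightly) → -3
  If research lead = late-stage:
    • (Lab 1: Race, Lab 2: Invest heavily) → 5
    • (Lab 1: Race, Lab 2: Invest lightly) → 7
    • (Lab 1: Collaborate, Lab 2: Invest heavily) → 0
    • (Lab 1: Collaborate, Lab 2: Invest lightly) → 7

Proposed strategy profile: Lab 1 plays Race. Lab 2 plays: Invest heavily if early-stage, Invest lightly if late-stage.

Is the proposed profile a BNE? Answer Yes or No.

Yes

Lab 1 plays Race: E[Race] = 0.625·(10) + 0.375·(11) = 10.375; E[Collaborate] = 7.375. Best-responding. ✓
Lab 2 (research lead early-stage), facing Race: Invest heavily gives -5, Invest lightly gives -6. Proposed Invest heavily is best. ✓
Lab 2 (research lead late-stage), facing Race: Invest heavily gives 5, Invest lightly gives 7. Proposed Invest lightly is best. ✓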